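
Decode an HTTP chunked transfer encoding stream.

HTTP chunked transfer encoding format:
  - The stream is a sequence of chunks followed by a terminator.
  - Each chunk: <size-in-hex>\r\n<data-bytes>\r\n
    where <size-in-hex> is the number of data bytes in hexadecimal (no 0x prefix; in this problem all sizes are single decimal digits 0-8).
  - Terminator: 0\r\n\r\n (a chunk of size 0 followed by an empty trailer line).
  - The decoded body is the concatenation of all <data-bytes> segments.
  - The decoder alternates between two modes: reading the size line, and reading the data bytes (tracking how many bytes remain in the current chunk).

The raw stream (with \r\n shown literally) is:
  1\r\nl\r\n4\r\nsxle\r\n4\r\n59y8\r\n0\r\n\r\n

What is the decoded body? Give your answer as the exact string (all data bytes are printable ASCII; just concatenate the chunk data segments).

Answer: lsxle59y8

Derivation:
Chunk 1: stream[0..1]='1' size=0x1=1, data at stream[3..4]='l' -> body[0..1], body so far='l'
Chunk 2: stream[6..7]='4' size=0x4=4, data at stream[9..13]='sxle' -> body[1..5], body so far='lsxle'
Chunk 3: stream[15..16]='4' size=0x4=4, data at stream[18..22]='59y8' -> body[5..9], body so far='lsxle59y8'
Chunk 4: stream[24..25]='0' size=0 (terminator). Final body='lsxle59y8' (9 bytes)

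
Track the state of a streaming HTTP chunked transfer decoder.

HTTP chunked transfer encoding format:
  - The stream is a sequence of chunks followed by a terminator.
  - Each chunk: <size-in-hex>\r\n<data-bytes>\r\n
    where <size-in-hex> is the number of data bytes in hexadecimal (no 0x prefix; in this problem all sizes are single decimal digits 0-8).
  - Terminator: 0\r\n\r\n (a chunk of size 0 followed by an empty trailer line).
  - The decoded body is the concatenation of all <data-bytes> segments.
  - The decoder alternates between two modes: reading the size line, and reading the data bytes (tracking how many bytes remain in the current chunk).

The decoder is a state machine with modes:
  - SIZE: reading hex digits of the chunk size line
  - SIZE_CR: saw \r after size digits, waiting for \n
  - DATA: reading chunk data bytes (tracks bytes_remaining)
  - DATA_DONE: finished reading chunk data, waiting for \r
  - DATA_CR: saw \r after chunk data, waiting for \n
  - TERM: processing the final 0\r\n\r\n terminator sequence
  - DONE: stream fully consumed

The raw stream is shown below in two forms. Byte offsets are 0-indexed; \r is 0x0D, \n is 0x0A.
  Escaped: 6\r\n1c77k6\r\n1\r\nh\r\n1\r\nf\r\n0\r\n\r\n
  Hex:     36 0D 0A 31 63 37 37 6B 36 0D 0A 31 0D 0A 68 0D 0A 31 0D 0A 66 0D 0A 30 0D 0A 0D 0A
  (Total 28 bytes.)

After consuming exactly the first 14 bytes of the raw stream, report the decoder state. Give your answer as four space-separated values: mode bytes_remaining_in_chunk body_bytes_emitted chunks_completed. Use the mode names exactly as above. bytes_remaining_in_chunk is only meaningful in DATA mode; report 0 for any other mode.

Answer: DATA 1 6 1

Derivation:
Byte 0 = '6': mode=SIZE remaining=0 emitted=0 chunks_done=0
Byte 1 = 0x0D: mode=SIZE_CR remaining=0 emitted=0 chunks_done=0
Byte 2 = 0x0A: mode=DATA remaining=6 emitted=0 chunks_done=0
Byte 3 = '1': mode=DATA remaining=5 emitted=1 chunks_done=0
Byte 4 = 'c': mode=DATA remaining=4 emitted=2 chunks_done=0
Byte 5 = '7': mode=DATA remaining=3 emitted=3 chunks_done=0
Byte 6 = '7': mode=DATA remaining=2 emitted=4 chunks_done=0
Byte 7 = 'k': mode=DATA remaining=1 emitted=5 chunks_done=0
Byte 8 = '6': mode=DATA_DONE remaining=0 emitted=6 chunks_done=0
Byte 9 = 0x0D: mode=DATA_CR remaining=0 emitted=6 chunks_done=0
Byte 10 = 0x0A: mode=SIZE remaining=0 emitted=6 chunks_done=1
Byte 11 = '1': mode=SIZE remaining=0 emitted=6 chunks_done=1
Byte 12 = 0x0D: mode=SIZE_CR remaining=0 emitted=6 chunks_done=1
Byte 13 = 0x0A: mode=DATA remaining=1 emitted=6 chunks_done=1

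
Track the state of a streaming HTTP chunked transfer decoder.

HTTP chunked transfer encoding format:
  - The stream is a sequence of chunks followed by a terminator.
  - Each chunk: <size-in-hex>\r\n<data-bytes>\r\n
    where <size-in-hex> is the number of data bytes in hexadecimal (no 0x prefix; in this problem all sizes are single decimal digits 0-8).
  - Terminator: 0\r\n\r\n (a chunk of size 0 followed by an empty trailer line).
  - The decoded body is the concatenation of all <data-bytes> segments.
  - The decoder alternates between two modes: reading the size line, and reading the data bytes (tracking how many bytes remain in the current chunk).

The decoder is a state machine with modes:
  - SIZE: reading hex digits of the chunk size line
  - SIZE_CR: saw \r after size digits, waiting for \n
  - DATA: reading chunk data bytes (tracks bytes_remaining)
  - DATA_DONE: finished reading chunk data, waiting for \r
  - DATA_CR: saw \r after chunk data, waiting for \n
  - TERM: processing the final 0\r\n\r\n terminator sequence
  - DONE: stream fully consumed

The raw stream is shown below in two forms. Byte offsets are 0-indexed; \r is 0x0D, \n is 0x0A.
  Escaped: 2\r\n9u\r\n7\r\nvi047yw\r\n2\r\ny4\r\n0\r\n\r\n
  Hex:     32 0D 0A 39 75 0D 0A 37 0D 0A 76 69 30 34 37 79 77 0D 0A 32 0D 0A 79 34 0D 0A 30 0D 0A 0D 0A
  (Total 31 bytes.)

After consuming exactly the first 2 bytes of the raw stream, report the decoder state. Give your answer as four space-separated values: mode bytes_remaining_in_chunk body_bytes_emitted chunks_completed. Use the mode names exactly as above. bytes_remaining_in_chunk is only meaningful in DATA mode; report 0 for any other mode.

Byte 0 = '2': mode=SIZE remaining=0 emitted=0 chunks_done=0
Byte 1 = 0x0D: mode=SIZE_CR remaining=0 emitted=0 chunks_done=0

Answer: SIZE_CR 0 0 0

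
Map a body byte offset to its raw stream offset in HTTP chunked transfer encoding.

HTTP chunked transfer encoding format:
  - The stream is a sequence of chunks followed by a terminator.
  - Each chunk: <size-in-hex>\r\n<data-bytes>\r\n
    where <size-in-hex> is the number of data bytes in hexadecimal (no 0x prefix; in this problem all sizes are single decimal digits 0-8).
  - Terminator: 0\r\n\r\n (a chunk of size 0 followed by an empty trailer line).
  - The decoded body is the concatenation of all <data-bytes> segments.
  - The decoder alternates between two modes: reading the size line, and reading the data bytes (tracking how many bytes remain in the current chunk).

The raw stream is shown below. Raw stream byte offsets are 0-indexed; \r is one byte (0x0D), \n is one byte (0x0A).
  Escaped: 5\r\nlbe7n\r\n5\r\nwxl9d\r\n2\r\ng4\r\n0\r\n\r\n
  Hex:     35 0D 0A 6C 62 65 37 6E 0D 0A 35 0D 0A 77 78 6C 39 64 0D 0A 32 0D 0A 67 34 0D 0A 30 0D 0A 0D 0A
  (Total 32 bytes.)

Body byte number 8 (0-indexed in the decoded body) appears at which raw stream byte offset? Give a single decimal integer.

Chunk 1: stream[0..1]='5' size=0x5=5, data at stream[3..8]='lbe7n' -> body[0..5], body so far='lbe7n'
Chunk 2: stream[10..11]='5' size=0x5=5, data at stream[13..18]='wxl9d' -> body[5..10], body so far='lbe7nwxl9d'
Chunk 3: stream[20..21]='2' size=0x2=2, data at stream[23..25]='g4' -> body[10..12], body so far='lbe7nwxl9dg4'
Chunk 4: stream[27..28]='0' size=0 (terminator). Final body='lbe7nwxl9dg4' (12 bytes)
Body byte 8 at stream offset 16

Answer: 16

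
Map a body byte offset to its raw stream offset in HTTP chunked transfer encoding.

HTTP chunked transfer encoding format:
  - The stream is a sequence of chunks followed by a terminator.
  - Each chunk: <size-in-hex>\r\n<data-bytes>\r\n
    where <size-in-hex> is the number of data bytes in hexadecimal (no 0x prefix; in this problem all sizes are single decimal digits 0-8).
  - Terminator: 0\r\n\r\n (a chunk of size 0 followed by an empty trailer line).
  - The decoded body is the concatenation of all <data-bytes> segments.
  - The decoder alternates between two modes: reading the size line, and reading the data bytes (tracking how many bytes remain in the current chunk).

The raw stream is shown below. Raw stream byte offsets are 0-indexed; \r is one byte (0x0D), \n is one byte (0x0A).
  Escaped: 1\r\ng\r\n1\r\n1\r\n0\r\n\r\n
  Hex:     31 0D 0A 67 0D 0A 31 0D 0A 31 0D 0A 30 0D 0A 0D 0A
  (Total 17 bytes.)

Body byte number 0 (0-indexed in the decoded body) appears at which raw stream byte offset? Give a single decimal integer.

Chunk 1: stream[0..1]='1' size=0x1=1, data at stream[3..4]='g' -> body[0..1], body so far='g'
Chunk 2: stream[6..7]='1' size=0x1=1, data at stream[9..10]='1' -> body[1..2], body so far='g1'
Chunk 3: stream[12..13]='0' size=0 (terminator). Final body='g1' (2 bytes)
Body byte 0 at stream offset 3

Answer: 3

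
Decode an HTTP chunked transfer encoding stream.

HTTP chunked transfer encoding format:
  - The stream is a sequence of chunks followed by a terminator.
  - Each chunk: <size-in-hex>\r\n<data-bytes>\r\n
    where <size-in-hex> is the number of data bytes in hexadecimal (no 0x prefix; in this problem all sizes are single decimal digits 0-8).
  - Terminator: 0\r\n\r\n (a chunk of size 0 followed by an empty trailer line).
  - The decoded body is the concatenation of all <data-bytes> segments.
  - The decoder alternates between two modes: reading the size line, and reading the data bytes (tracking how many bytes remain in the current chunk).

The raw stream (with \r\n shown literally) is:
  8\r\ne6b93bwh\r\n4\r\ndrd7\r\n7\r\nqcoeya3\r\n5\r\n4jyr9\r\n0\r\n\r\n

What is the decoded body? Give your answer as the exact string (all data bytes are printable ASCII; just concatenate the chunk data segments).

Answer: e6b93bwhdrd7qcoeya34jyr9

Derivation:
Chunk 1: stream[0..1]='8' size=0x8=8, data at stream[3..11]='e6b93bwh' -> body[0..8], body so far='e6b93bwh'
Chunk 2: stream[13..14]='4' size=0x4=4, data at stream[16..20]='drd7' -> body[8..12], body so far='e6b93bwhdrd7'
Chunk 3: stream[22..23]='7' size=0x7=7, data at stream[25..32]='qcoeya3' -> body[12..19], body so far='e6b93bwhdrd7qcoeya3'
Chunk 4: stream[34..35]='5' size=0x5=5, data at stream[37..42]='4jyr9' -> body[19..24], body so far='e6b93bwhdrd7qcoeya34jyr9'
Chunk 5: stream[44..45]='0' size=0 (terminator). Final body='e6b93bwhdrd7qcoeya34jyr9' (24 bytes)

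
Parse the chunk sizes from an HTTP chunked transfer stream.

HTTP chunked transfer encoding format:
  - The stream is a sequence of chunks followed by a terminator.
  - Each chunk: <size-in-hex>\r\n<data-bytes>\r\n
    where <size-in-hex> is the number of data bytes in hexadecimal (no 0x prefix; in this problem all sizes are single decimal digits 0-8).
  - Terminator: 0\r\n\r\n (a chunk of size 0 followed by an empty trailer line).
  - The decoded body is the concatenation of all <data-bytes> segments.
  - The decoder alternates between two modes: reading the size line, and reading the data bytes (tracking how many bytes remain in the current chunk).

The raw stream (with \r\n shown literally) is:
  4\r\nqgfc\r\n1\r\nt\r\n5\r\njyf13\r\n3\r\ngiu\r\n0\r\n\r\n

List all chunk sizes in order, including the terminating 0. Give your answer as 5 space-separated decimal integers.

Answer: 4 1 5 3 0

Derivation:
Chunk 1: stream[0..1]='4' size=0x4=4, data at stream[3..7]='qgfc' -> body[0..4], body so far='qgfc'
Chunk 2: stream[9..10]='1' size=0x1=1, data at stream[12..13]='t' -> body[4..5], body so far='qgfct'
Chunk 3: stream[15..16]='5' size=0x5=5, data at stream[18..23]='jyf13' -> body[5..10], body so far='qgfctjyf13'
Chunk 4: stream[25..26]='3' size=0x3=3, data at stream[28..31]='giu' -> body[10..13], body so far='qgfctjyf13giu'
Chunk 5: stream[33..34]='0' size=0 (terminator). Final body='qgfctjyf13giu' (13 bytes)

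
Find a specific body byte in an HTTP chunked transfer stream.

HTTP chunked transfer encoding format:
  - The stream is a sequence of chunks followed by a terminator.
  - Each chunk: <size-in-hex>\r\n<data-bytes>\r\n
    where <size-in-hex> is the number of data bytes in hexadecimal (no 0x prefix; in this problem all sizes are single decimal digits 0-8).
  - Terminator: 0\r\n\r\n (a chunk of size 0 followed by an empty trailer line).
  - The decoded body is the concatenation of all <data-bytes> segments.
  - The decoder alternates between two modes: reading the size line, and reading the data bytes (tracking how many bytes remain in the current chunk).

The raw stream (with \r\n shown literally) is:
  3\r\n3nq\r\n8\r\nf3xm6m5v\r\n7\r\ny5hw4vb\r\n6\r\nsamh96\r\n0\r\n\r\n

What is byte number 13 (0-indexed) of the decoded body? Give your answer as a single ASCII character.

Answer: h

Derivation:
Chunk 1: stream[0..1]='3' size=0x3=3, data at stream[3..6]='3nq' -> body[0..3], body so far='3nq'
Chunk 2: stream[8..9]='8' size=0x8=8, data at stream[11..19]='f3xm6m5v' -> body[3..11], body so far='3nqf3xm6m5v'
Chunk 3: stream[21..22]='7' size=0x7=7, data at stream[24..31]='y5hw4vb' -> body[11..18], body so far='3nqf3xm6m5vy5hw4vb'
Chunk 4: stream[33..34]='6' size=0x6=6, data at stream[36..42]='samh96' -> body[18..24], body so far='3nqf3xm6m5vy5hw4vbsamh96'
Chunk 5: stream[44..45]='0' size=0 (terminator). Final body='3nqf3xm6m5vy5hw4vbsamh96' (24 bytes)
Body byte 13 = 'h'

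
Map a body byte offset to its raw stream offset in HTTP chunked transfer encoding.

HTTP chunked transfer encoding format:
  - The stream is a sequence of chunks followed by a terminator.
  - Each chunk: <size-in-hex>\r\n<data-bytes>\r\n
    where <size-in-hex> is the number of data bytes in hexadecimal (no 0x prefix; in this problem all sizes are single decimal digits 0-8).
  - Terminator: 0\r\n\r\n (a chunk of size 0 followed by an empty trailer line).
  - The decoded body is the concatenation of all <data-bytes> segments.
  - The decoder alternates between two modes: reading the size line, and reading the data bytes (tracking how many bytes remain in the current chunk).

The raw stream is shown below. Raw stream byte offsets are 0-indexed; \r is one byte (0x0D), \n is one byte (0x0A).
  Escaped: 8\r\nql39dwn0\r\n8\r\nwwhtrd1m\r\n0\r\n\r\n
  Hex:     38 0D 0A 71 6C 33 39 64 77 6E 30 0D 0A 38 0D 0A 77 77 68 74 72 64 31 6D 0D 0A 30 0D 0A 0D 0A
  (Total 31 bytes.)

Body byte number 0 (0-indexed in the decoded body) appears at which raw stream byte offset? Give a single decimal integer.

Answer: 3

Derivation:
Chunk 1: stream[0..1]='8' size=0x8=8, data at stream[3..11]='ql39dwn0' -> body[0..8], body so far='ql39dwn0'
Chunk 2: stream[13..14]='8' size=0x8=8, data at stream[16..24]='wwhtrd1m' -> body[8..16], body so far='ql39dwn0wwhtrd1m'
Chunk 3: stream[26..27]='0' size=0 (terminator). Final body='ql39dwn0wwhtrd1m' (16 bytes)
Body byte 0 at stream offset 3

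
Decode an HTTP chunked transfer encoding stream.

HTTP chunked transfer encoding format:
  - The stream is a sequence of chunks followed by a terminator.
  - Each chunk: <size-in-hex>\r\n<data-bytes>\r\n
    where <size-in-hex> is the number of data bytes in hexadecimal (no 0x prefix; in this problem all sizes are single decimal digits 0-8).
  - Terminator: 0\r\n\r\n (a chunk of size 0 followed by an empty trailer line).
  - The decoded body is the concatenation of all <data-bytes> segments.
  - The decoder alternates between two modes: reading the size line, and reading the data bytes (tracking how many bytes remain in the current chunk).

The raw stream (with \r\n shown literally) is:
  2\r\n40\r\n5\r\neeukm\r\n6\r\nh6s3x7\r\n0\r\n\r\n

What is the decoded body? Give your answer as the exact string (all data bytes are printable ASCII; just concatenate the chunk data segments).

Chunk 1: stream[0..1]='2' size=0x2=2, data at stream[3..5]='40' -> body[0..2], body so far='40'
Chunk 2: stream[7..8]='5' size=0x5=5, data at stream[10..15]='eeukm' -> body[2..7], body so far='40eeukm'
Chunk 3: stream[17..18]='6' size=0x6=6, data at stream[20..26]='h6s3x7' -> body[7..13], body so far='40eeukmh6s3x7'
Chunk 4: stream[28..29]='0' size=0 (terminator). Final body='40eeukmh6s3x7' (13 bytes)

Answer: 40eeukmh6s3x7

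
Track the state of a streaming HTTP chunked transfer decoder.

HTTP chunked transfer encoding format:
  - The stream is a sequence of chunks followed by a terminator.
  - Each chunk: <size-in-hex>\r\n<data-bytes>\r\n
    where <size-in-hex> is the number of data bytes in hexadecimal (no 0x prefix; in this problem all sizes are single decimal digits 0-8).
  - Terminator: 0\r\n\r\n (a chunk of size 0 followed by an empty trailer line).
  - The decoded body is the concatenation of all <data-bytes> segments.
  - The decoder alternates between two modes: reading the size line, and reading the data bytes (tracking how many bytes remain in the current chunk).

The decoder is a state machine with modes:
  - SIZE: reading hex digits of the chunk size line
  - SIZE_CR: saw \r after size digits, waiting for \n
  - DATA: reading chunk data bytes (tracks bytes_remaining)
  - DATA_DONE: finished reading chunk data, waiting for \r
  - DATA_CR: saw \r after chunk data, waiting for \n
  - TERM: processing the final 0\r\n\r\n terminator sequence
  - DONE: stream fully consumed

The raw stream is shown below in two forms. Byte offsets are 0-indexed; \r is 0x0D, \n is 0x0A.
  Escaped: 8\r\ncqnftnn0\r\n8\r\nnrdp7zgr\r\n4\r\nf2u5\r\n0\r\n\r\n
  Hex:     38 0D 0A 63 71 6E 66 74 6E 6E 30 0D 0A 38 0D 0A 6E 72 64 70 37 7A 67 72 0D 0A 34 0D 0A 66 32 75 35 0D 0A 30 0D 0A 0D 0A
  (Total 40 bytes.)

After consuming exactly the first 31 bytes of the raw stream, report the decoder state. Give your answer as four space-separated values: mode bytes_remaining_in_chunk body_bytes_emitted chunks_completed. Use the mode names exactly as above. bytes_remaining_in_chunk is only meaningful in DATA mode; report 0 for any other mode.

Answer: DATA 2 18 2

Derivation:
Byte 0 = '8': mode=SIZE remaining=0 emitted=0 chunks_done=0
Byte 1 = 0x0D: mode=SIZE_CR remaining=0 emitted=0 chunks_done=0
Byte 2 = 0x0A: mode=DATA remaining=8 emitted=0 chunks_done=0
Byte 3 = 'c': mode=DATA remaining=7 emitted=1 chunks_done=0
Byte 4 = 'q': mode=DATA remaining=6 emitted=2 chunks_done=0
Byte 5 = 'n': mode=DATA remaining=5 emitted=3 chunks_done=0
Byte 6 = 'f': mode=DATA remaining=4 emitted=4 chunks_done=0
Byte 7 = 't': mode=DATA remaining=3 emitted=5 chunks_done=0
Byte 8 = 'n': mode=DATA remaining=2 emitted=6 chunks_done=0
Byte 9 = 'n': mode=DATA remaining=1 emitted=7 chunks_done=0
Byte 10 = '0': mode=DATA_DONE remaining=0 emitted=8 chunks_done=0
Byte 11 = 0x0D: mode=DATA_CR remaining=0 emitted=8 chunks_done=0
Byte 12 = 0x0A: mode=SIZE remaining=0 emitted=8 chunks_done=1
Byte 13 = '8': mode=SIZE remaining=0 emitted=8 chunks_done=1
Byte 14 = 0x0D: mode=SIZE_CR remaining=0 emitted=8 chunks_done=1
Byte 15 = 0x0A: mode=DATA remaining=8 emitted=8 chunks_done=1
Byte 16 = 'n': mode=DATA remaining=7 emitted=9 chunks_done=1
Byte 17 = 'r': mode=DATA remaining=6 emitted=10 chunks_done=1
Byte 18 = 'd': mode=DATA remaining=5 emitted=11 chunks_done=1
Byte 19 = 'p': mode=DATA remaining=4 emitted=12 chunks_done=1
Byte 20 = '7': mode=DATA remaining=3 emitted=13 chunks_done=1
Byte 21 = 'z': mode=DATA remaining=2 emitted=14 chunks_done=1
Byte 22 = 'g': mode=DATA remaining=1 emitted=15 chunks_done=1
Byte 23 = 'r': mode=DATA_DONE remaining=0 emitted=16 chunks_done=1
Byte 24 = 0x0D: mode=DATA_CR remaining=0 emitted=16 chunks_done=1
Byte 25 = 0x0A: mode=SIZE remaining=0 emitted=16 chunks_done=2
Byte 26 = '4': mode=SIZE remaining=0 emitted=16 chunks_done=2
Byte 27 = 0x0D: mode=SIZE_CR remaining=0 emitted=16 chunks_done=2
Byte 28 = 0x0A: mode=DATA remaining=4 emitted=16 chunks_done=2
Byte 29 = 'f': mode=DATA remaining=3 emitted=17 chunks_done=2
Byte 30 = '2': mode=DATA remaining=2 emitted=18 chunks_done=2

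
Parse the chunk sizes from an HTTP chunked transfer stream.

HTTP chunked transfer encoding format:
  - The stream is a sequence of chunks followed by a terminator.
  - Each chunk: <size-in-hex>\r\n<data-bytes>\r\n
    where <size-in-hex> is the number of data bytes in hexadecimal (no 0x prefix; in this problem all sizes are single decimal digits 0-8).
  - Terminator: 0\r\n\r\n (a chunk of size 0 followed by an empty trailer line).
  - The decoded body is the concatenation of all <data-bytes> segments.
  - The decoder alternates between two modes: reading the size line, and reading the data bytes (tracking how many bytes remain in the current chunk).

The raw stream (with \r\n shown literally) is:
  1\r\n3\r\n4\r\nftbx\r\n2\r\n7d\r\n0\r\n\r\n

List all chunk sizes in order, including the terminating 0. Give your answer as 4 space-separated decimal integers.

Chunk 1: stream[0..1]='1' size=0x1=1, data at stream[3..4]='3' -> body[0..1], body so far='3'
Chunk 2: stream[6..7]='4' size=0x4=4, data at stream[9..13]='ftbx' -> body[1..5], body so far='3ftbx'
Chunk 3: stream[15..16]='2' size=0x2=2, data at stream[18..20]='7d' -> body[5..7], body so far='3ftbx7d'
Chunk 4: stream[22..23]='0' size=0 (terminator). Final body='3ftbx7d' (7 bytes)

Answer: 1 4 2 0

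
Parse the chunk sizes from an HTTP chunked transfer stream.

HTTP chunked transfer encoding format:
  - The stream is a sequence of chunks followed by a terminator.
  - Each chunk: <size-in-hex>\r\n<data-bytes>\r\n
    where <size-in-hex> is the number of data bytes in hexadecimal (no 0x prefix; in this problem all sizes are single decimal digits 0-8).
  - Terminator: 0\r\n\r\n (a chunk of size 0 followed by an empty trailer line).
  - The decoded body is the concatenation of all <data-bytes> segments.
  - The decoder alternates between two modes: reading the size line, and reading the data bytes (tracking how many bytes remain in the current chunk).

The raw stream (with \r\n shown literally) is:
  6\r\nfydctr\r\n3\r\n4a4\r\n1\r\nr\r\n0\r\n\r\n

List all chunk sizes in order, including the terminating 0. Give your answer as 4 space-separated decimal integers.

Answer: 6 3 1 0

Derivation:
Chunk 1: stream[0..1]='6' size=0x6=6, data at stream[3..9]='fydctr' -> body[0..6], body so far='fydctr'
Chunk 2: stream[11..12]='3' size=0x3=3, data at stream[14..17]='4a4' -> body[6..9], body so far='fydctr4a4'
Chunk 3: stream[19..20]='1' size=0x1=1, data at stream[22..23]='r' -> body[9..10], body so far='fydctr4a4r'
Chunk 4: stream[25..26]='0' size=0 (terminator). Final body='fydctr4a4r' (10 bytes)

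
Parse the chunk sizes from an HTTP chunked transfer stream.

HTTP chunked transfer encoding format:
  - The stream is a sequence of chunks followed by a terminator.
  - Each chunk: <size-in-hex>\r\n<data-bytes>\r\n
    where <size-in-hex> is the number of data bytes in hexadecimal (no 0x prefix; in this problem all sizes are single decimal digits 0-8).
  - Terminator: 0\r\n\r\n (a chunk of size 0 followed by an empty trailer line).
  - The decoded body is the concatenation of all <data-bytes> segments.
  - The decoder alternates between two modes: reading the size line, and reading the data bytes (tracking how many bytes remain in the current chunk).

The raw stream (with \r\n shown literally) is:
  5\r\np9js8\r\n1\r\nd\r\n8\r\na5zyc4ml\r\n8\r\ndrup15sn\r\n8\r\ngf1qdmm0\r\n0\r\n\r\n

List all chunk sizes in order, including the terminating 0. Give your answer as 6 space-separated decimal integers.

Answer: 5 1 8 8 8 0

Derivation:
Chunk 1: stream[0..1]='5' size=0x5=5, data at stream[3..8]='p9js8' -> body[0..5], body so far='p9js8'
Chunk 2: stream[10..11]='1' size=0x1=1, data at stream[13..14]='d' -> body[5..6], body so far='p9js8d'
Chunk 3: stream[16..17]='8' size=0x8=8, data at stream[19..27]='a5zyc4ml' -> body[6..14], body so far='p9js8da5zyc4ml'
Chunk 4: stream[29..30]='8' size=0x8=8, data at stream[32..40]='drup15sn' -> body[14..22], body so far='p9js8da5zyc4mldrup15sn'
Chunk 5: stream[42..43]='8' size=0x8=8, data at stream[45..53]='gf1qdmm0' -> body[22..30], body so far='p9js8da5zyc4mldrup15sngf1qdmm0'
Chunk 6: stream[55..56]='0' size=0 (terminator). Final body='p9js8da5zyc4mldrup15sngf1qdmm0' (30 bytes)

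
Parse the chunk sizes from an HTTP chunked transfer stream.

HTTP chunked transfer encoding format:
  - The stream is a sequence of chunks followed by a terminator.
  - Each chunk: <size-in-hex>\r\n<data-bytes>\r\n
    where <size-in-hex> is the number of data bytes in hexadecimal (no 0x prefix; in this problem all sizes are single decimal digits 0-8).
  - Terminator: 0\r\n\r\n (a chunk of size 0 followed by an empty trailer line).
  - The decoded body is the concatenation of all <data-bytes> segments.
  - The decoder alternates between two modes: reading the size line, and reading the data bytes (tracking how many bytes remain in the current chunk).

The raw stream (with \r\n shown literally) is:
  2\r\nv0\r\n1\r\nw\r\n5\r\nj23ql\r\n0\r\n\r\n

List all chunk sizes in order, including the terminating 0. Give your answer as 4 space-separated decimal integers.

Answer: 2 1 5 0

Derivation:
Chunk 1: stream[0..1]='2' size=0x2=2, data at stream[3..5]='v0' -> body[0..2], body so far='v0'
Chunk 2: stream[7..8]='1' size=0x1=1, data at stream[10..11]='w' -> body[2..3], body so far='v0w'
Chunk 3: stream[13..14]='5' size=0x5=5, data at stream[16..21]='j23ql' -> body[3..8], body so far='v0wj23ql'
Chunk 4: stream[23..24]='0' size=0 (terminator). Final body='v0wj23ql' (8 bytes)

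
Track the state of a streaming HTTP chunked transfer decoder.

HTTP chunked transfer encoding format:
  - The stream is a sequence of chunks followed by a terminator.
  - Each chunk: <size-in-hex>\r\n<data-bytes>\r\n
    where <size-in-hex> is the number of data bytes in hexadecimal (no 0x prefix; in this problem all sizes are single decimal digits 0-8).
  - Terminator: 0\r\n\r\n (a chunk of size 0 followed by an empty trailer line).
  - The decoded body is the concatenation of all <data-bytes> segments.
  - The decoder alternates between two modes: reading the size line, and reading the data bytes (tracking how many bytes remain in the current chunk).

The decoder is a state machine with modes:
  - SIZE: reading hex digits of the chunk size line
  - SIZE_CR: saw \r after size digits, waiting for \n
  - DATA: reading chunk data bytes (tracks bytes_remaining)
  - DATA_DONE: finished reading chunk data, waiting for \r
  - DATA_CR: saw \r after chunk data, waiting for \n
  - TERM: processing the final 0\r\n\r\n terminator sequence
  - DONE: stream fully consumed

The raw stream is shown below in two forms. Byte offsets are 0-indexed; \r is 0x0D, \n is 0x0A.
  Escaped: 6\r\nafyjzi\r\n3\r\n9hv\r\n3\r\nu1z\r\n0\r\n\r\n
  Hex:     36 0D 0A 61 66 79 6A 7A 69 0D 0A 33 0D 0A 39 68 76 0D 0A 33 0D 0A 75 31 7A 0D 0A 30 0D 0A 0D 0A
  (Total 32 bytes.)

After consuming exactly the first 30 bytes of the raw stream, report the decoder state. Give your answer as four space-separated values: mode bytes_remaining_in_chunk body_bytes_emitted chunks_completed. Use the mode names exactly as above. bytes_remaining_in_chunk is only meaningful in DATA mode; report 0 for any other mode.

Byte 0 = '6': mode=SIZE remaining=0 emitted=0 chunks_done=0
Byte 1 = 0x0D: mode=SIZE_CR remaining=0 emitted=0 chunks_done=0
Byte 2 = 0x0A: mode=DATA remaining=6 emitted=0 chunks_done=0
Byte 3 = 'a': mode=DATA remaining=5 emitted=1 chunks_done=0
Byte 4 = 'f': mode=DATA remaining=4 emitted=2 chunks_done=0
Byte 5 = 'y': mode=DATA remaining=3 emitted=3 chunks_done=0
Byte 6 = 'j': mode=DATA remaining=2 emitted=4 chunks_done=0
Byte 7 = 'z': mode=DATA remaining=1 emitted=5 chunks_done=0
Byte 8 = 'i': mode=DATA_DONE remaining=0 emitted=6 chunks_done=0
Byte 9 = 0x0D: mode=DATA_CR remaining=0 emitted=6 chunks_done=0
Byte 10 = 0x0A: mode=SIZE remaining=0 emitted=6 chunks_done=1
Byte 11 = '3': mode=SIZE remaining=0 emitted=6 chunks_done=1
Byte 12 = 0x0D: mode=SIZE_CR remaining=0 emitted=6 chunks_done=1
Byte 13 = 0x0A: mode=DATA remaining=3 emitted=6 chunks_done=1
Byte 14 = '9': mode=DATA remaining=2 emitted=7 chunks_done=1
Byte 15 = 'h': mode=DATA remaining=1 emitted=8 chunks_done=1
Byte 16 = 'v': mode=DATA_DONE remaining=0 emitted=9 chunks_done=1
Byte 17 = 0x0D: mode=DATA_CR remaining=0 emitted=9 chunks_done=1
Byte 18 = 0x0A: mode=SIZE remaining=0 emitted=9 chunks_done=2
Byte 19 = '3': mode=SIZE remaining=0 emitted=9 chunks_done=2
Byte 20 = 0x0D: mode=SIZE_CR remaining=0 emitted=9 chunks_done=2
Byte 21 = 0x0A: mode=DATA remaining=3 emitted=9 chunks_done=2
Byte 22 = 'u': mode=DATA remaining=2 emitted=10 chunks_done=2
Byte 23 = '1': mode=DATA remaining=1 emitted=11 chunks_done=2
Byte 24 = 'z': mode=DATA_DONE remaining=0 emitted=12 chunks_done=2
Byte 25 = 0x0D: mode=DATA_CR remaining=0 emitted=12 chunks_done=2
Byte 26 = 0x0A: mode=SIZE remaining=0 emitted=12 chunks_done=3
Byte 27 = '0': mode=SIZE remaining=0 emitted=12 chunks_done=3
Byte 28 = 0x0D: mode=SIZE_CR remaining=0 emitted=12 chunks_done=3
Byte 29 = 0x0A: mode=TERM remaining=0 emitted=12 chunks_done=3

Answer: TERM 0 12 3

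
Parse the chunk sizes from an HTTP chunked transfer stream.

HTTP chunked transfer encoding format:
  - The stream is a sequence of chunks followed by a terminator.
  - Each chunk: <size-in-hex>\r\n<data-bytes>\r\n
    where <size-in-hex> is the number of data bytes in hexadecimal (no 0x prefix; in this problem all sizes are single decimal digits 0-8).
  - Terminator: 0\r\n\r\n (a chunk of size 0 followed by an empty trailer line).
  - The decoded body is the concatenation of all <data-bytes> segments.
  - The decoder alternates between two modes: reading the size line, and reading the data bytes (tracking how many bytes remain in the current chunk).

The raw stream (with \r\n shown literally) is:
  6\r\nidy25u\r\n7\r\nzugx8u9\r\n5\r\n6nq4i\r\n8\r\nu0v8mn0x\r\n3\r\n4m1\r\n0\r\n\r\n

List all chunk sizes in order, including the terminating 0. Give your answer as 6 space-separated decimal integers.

Chunk 1: stream[0..1]='6' size=0x6=6, data at stream[3..9]='idy25u' -> body[0..6], body so far='idy25u'
Chunk 2: stream[11..12]='7' size=0x7=7, data at stream[14..21]='zugx8u9' -> body[6..13], body so far='idy25uzugx8u9'
Chunk 3: stream[23..24]='5' size=0x5=5, data at stream[26..31]='6nq4i' -> body[13..18], body so far='idy25uzugx8u96nq4i'
Chunk 4: stream[33..34]='8' size=0x8=8, data at stream[36..44]='u0v8mn0x' -> body[18..26], body so far='idy25uzugx8u96nq4iu0v8mn0x'
Chunk 5: stream[46..47]='3' size=0x3=3, data at stream[49..52]='4m1' -> body[26..29], body so far='idy25uzugx8u96nq4iu0v8mn0x4m1'
Chunk 6: stream[54..55]='0' size=0 (terminator). Final body='idy25uzugx8u96nq4iu0v8mn0x4m1' (29 bytes)

Answer: 6 7 5 8 3 0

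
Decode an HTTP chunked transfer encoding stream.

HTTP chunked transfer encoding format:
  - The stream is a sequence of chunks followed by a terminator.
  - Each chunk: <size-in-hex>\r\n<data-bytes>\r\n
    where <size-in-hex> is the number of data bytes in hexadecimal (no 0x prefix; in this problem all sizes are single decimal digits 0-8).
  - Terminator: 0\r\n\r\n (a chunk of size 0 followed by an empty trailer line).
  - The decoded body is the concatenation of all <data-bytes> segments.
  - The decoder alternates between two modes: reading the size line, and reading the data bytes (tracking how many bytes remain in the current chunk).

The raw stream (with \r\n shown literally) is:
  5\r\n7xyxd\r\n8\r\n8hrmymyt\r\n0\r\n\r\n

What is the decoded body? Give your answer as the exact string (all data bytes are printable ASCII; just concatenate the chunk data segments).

Answer: 7xyxd8hrmymyt

Derivation:
Chunk 1: stream[0..1]='5' size=0x5=5, data at stream[3..8]='7xyxd' -> body[0..5], body so far='7xyxd'
Chunk 2: stream[10..11]='8' size=0x8=8, data at stream[13..21]='8hrmymyt' -> body[5..13], body so far='7xyxd8hrmymyt'
Chunk 3: stream[23..24]='0' size=0 (terminator). Final body='7xyxd8hrmymyt' (13 bytes)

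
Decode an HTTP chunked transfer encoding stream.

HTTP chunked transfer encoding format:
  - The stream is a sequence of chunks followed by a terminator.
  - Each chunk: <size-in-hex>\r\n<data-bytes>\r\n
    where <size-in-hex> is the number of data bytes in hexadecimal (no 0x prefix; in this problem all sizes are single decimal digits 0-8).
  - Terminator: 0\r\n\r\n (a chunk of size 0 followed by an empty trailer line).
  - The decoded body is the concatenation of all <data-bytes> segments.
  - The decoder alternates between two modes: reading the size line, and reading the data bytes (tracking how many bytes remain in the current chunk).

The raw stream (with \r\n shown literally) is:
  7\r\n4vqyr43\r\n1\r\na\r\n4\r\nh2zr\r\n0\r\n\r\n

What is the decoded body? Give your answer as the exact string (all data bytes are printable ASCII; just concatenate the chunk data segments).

Answer: 4vqyr43ah2zr

Derivation:
Chunk 1: stream[0..1]='7' size=0x7=7, data at stream[3..10]='4vqyr43' -> body[0..7], body so far='4vqyr43'
Chunk 2: stream[12..13]='1' size=0x1=1, data at stream[15..16]='a' -> body[7..8], body so far='4vqyr43a'
Chunk 3: stream[18..19]='4' size=0x4=4, data at stream[21..25]='h2zr' -> body[8..12], body so far='4vqyr43ah2zr'
Chunk 4: stream[27..28]='0' size=0 (terminator). Final body='4vqyr43ah2zr' (12 bytes)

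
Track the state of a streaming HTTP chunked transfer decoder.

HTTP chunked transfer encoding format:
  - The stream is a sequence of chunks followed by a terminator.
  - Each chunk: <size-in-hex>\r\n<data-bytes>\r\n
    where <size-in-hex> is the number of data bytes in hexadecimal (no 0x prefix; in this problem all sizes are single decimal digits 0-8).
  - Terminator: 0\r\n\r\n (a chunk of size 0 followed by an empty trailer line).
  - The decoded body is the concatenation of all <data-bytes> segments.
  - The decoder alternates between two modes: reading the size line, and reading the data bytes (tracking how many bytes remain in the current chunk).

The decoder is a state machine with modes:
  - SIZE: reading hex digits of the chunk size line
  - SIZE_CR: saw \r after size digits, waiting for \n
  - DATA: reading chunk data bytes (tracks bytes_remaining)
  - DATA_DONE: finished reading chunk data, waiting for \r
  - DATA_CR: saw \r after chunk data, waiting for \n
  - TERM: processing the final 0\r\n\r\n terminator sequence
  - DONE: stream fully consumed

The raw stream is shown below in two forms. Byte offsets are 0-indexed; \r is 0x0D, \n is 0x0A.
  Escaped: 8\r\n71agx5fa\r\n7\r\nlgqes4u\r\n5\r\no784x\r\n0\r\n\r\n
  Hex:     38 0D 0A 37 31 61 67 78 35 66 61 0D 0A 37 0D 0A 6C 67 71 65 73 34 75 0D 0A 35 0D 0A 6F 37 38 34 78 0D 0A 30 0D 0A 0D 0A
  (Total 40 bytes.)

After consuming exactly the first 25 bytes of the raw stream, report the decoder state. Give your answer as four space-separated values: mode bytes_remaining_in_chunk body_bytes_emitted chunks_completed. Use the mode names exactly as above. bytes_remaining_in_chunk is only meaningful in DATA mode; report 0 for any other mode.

Answer: SIZE 0 15 2

Derivation:
Byte 0 = '8': mode=SIZE remaining=0 emitted=0 chunks_done=0
Byte 1 = 0x0D: mode=SIZE_CR remaining=0 emitted=0 chunks_done=0
Byte 2 = 0x0A: mode=DATA remaining=8 emitted=0 chunks_done=0
Byte 3 = '7': mode=DATA remaining=7 emitted=1 chunks_done=0
Byte 4 = '1': mode=DATA remaining=6 emitted=2 chunks_done=0
Byte 5 = 'a': mode=DATA remaining=5 emitted=3 chunks_done=0
Byte 6 = 'g': mode=DATA remaining=4 emitted=4 chunks_done=0
Byte 7 = 'x': mode=DATA remaining=3 emitted=5 chunks_done=0
Byte 8 = '5': mode=DATA remaining=2 emitted=6 chunks_done=0
Byte 9 = 'f': mode=DATA remaining=1 emitted=7 chunks_done=0
Byte 10 = 'a': mode=DATA_DONE remaining=0 emitted=8 chunks_done=0
Byte 11 = 0x0D: mode=DATA_CR remaining=0 emitted=8 chunks_done=0
Byte 12 = 0x0A: mode=SIZE remaining=0 emitted=8 chunks_done=1
Byte 13 = '7': mode=SIZE remaining=0 emitted=8 chunks_done=1
Byte 14 = 0x0D: mode=SIZE_CR remaining=0 emitted=8 chunks_done=1
Byte 15 = 0x0A: mode=DATA remaining=7 emitted=8 chunks_done=1
Byte 16 = 'l': mode=DATA remaining=6 emitted=9 chunks_done=1
Byte 17 = 'g': mode=DATA remaining=5 emitted=10 chunks_done=1
Byte 18 = 'q': mode=DATA remaining=4 emitted=11 chunks_done=1
Byte 19 = 'e': mode=DATA remaining=3 emitted=12 chunks_done=1
Byte 20 = 's': mode=DATA remaining=2 emitted=13 chunks_done=1
Byte 21 = '4': mode=DATA remaining=1 emitted=14 chunks_done=1
Byte 22 = 'u': mode=DATA_DONE remaining=0 emitted=15 chunks_done=1
Byte 23 = 0x0D: mode=DATA_CR remaining=0 emitted=15 chunks_done=1
Byte 24 = 0x0A: mode=SIZE remaining=0 emitted=15 chunks_done=2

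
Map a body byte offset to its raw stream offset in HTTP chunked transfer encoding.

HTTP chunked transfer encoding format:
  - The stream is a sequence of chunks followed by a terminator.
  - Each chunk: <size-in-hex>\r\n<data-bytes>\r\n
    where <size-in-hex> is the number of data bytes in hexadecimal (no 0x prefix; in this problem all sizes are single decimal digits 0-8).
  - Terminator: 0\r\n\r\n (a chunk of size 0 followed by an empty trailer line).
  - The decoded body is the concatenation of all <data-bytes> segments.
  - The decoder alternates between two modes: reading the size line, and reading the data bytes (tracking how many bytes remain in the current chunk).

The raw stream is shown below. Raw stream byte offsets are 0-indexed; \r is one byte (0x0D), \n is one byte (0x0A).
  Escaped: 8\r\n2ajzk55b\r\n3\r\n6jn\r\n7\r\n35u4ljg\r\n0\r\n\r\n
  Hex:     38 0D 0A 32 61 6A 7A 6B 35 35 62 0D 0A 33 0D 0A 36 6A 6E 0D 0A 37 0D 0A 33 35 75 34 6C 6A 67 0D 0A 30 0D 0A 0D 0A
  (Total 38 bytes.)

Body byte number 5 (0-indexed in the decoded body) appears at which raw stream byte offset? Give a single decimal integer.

Answer: 8

Derivation:
Chunk 1: stream[0..1]='8' size=0x8=8, data at stream[3..11]='2ajzk55b' -> body[0..8], body so far='2ajzk55b'
Chunk 2: stream[13..14]='3' size=0x3=3, data at stream[16..19]='6jn' -> body[8..11], body so far='2ajzk55b6jn'
Chunk 3: stream[21..22]='7' size=0x7=7, data at stream[24..31]='35u4ljg' -> body[11..18], body so far='2ajzk55b6jn35u4ljg'
Chunk 4: stream[33..34]='0' size=0 (terminator). Final body='2ajzk55b6jn35u4ljg' (18 bytes)
Body byte 5 at stream offset 8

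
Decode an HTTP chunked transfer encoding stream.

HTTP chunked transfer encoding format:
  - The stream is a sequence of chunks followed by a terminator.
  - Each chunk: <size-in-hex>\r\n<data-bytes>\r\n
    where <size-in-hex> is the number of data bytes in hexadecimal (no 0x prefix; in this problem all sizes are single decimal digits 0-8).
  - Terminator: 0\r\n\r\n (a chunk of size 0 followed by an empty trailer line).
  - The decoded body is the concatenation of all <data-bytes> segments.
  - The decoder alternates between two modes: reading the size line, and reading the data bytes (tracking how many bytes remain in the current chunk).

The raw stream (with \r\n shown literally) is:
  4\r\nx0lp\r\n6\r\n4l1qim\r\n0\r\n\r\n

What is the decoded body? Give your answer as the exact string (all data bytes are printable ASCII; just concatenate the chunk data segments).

Chunk 1: stream[0..1]='4' size=0x4=4, data at stream[3..7]='x0lp' -> body[0..4], body so far='x0lp'
Chunk 2: stream[9..10]='6' size=0x6=6, data at stream[12..18]='4l1qim' -> body[4..10], body so far='x0lp4l1qim'
Chunk 3: stream[20..21]='0' size=0 (terminator). Final body='x0lp4l1qim' (10 bytes)

Answer: x0lp4l1qim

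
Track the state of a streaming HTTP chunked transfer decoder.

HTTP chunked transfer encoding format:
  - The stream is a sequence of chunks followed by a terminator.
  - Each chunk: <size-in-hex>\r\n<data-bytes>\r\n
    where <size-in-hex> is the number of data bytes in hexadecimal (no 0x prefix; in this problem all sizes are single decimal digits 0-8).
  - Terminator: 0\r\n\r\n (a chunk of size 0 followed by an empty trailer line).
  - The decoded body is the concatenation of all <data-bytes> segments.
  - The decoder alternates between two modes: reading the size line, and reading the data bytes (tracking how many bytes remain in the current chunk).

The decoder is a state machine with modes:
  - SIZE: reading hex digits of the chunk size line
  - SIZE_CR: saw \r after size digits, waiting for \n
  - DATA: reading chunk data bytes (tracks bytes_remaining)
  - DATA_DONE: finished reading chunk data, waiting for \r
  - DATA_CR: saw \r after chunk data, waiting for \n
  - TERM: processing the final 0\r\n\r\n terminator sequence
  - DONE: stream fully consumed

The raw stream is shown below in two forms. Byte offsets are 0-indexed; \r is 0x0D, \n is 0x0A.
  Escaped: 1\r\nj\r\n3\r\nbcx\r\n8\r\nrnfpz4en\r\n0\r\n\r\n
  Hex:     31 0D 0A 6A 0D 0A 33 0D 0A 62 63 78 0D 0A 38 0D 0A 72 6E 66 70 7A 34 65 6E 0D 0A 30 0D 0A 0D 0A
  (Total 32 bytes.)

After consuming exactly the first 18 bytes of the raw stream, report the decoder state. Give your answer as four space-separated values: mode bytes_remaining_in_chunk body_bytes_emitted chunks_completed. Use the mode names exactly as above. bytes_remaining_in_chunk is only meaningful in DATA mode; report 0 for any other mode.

Answer: DATA 7 5 2

Derivation:
Byte 0 = '1': mode=SIZE remaining=0 emitted=0 chunks_done=0
Byte 1 = 0x0D: mode=SIZE_CR remaining=0 emitted=0 chunks_done=0
Byte 2 = 0x0A: mode=DATA remaining=1 emitted=0 chunks_done=0
Byte 3 = 'j': mode=DATA_DONE remaining=0 emitted=1 chunks_done=0
Byte 4 = 0x0D: mode=DATA_CR remaining=0 emitted=1 chunks_done=0
Byte 5 = 0x0A: mode=SIZE remaining=0 emitted=1 chunks_done=1
Byte 6 = '3': mode=SIZE remaining=0 emitted=1 chunks_done=1
Byte 7 = 0x0D: mode=SIZE_CR remaining=0 emitted=1 chunks_done=1
Byte 8 = 0x0A: mode=DATA remaining=3 emitted=1 chunks_done=1
Byte 9 = 'b': mode=DATA remaining=2 emitted=2 chunks_done=1
Byte 10 = 'c': mode=DATA remaining=1 emitted=3 chunks_done=1
Byte 11 = 'x': mode=DATA_DONE remaining=0 emitted=4 chunks_done=1
Byte 12 = 0x0D: mode=DATA_CR remaining=0 emitted=4 chunks_done=1
Byte 13 = 0x0A: mode=SIZE remaining=0 emitted=4 chunks_done=2
Byte 14 = '8': mode=SIZE remaining=0 emitted=4 chunks_done=2
Byte 15 = 0x0D: mode=SIZE_CR remaining=0 emitted=4 chunks_done=2
Byte 16 = 0x0A: mode=DATA remaining=8 emitted=4 chunks_done=2
Byte 17 = 'r': mode=DATA remaining=7 emitted=5 chunks_done=2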